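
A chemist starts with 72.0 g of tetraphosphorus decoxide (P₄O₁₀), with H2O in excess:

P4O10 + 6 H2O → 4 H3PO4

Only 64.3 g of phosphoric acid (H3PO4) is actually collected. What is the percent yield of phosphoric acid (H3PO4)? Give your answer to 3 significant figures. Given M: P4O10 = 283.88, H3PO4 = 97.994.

n(P4O10) = 72.00 g / 283.88 g/mol = 0.2536 mol.
From the equation the P4O10:H3PO4 mole ratio is 1:4, so n(H3PO4) = 0.2536 × 4/1 = 1.015 mol.
Mass of H3PO4 = 1.015 mol × 97.994 g/mol = 99.42 g.
This is the theoretical yield. Percent yield = 64.3 g / 99.42 g × 100% = 64.68%.

64.7 %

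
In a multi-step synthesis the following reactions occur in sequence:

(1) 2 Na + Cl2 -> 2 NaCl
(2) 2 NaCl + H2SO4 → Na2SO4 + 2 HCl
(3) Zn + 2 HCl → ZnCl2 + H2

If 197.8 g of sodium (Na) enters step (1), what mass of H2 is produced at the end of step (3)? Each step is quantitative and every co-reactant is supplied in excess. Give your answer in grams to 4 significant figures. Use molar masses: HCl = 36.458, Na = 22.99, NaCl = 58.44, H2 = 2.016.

n(Na) = 197.8 / 22.99 = 8.6037 mol.
Reaction (1): Na→NaCl ratio 2:2 ⇒ n(NaCl) = 8.6037 mol.
Reaction (2): NaCl→HCl ratio 2:2 ⇒ n(HCl) = 8.6037 mol.
Reaction (3): HCl→H2 ratio 2:1 ⇒ n(H2) = 4.3019 mol.
Mass of H2 = 4.3019 × 2.016 = 8.6726 g.

8.673 g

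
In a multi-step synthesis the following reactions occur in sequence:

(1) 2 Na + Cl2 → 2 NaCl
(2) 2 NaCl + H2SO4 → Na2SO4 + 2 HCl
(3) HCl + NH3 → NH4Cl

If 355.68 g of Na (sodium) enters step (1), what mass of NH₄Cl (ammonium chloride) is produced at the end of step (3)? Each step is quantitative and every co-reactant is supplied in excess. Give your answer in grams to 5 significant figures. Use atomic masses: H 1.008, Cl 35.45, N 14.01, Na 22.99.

827.58 g

M(Na) = 22.99 g/mol.
M(NH4Cl) = 14.01 + 4(1.008) + 35.45 = 53.492 g/mol.
n(Na) = 355.68 / 22.99 = 15.4711 mol.
Reaction (1): Na→NaCl ratio 2:2 ⇒ n(NaCl) = 15.4711 mol.
Reaction (2): NaCl→HCl ratio 2:2 ⇒ n(HCl) = 15.4711 mol.
Reaction (3): HCl→NH4Cl ratio 1:1 ⇒ n(NH4Cl) = 15.4711 mol.
Mass of NH4Cl = 15.4711 × 53.492 = 827.579 g.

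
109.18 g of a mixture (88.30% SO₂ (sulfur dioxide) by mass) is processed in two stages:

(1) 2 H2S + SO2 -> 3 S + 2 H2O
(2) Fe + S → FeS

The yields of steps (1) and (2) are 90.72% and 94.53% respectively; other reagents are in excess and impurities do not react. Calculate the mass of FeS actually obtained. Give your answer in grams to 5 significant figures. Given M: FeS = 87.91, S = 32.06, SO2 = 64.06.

340.37 g

Pure SO2 = 109.18 × 0.8830 = 96.4059 g.
n(SO2) = 96.4059 / 64.06 = 1.50493 mol.
Step 1 (SO2:S = 1:3): theoretical n(S) = 4.51480 mol; at 90.72% yield, n(S) = 4.09582 mol.
Step 2 (S:FeS = 1:1): theoretical n(FeS) = 4.09582 mol, so theoretical mass = 4.09582 × 87.91 = 360.064 g.
At 94.53% yield, actual mass of FeS = 360.064 × 0.9453 = 340.368 g.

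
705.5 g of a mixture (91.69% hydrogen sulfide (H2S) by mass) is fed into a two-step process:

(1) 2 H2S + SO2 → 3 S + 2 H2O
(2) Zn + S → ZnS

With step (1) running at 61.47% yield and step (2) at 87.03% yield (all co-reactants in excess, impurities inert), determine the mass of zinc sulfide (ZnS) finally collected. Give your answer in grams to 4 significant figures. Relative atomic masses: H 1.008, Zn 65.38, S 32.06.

Pure H2S = 705.5 × 0.9169 = 646.87 g.
M(H2S) = 2(1.008) + 32.06 = 34.076 g/mol.
M(ZnS) = 65.38 + 32.06 = 97.44 g/mol.
n(H2S) = 646.87 / 34.076 = 18.983 mol.
Step 1 (H2S:S = 2:3): theoretical n(S) = 28.475 mol; at 61.47% yield, n(S) = 17.503 mol.
Step 2 (S:ZnS = 1:1): theoretical n(ZnS) = 17.503 mol, so theoretical mass = 17.503 × 97.44 = 1705.5 g.
At 87.03% yield, actual mass of ZnS = 1705.5 × 0.8703 = 1484.3 g.

1484 g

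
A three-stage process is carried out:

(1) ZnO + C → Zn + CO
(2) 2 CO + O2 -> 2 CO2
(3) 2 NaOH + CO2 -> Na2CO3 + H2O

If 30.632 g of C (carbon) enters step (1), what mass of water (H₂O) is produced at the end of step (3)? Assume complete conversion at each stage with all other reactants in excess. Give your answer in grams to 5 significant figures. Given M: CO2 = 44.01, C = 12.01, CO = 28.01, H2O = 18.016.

45.951 g

n(C) = 30.632 / 12.01 = 2.55054 mol.
Reaction (1): C→CO ratio 1:1 ⇒ n(CO) = 2.55054 mol.
Reaction (2): CO→CO2 ratio 2:2 ⇒ n(CO2) = 2.55054 mol.
Reaction (3): CO2→H2O ratio 1:1 ⇒ n(H2O) = 2.55054 mol.
Mass of H2O = 2.55054 × 18.016 = 45.9506 g.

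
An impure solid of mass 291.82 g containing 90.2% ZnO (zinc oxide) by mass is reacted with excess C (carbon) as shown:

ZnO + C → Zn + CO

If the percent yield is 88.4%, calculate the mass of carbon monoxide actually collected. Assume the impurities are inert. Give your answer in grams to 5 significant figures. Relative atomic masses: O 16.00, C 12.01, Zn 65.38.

Pure ZnO available = 291.82 g × 0.902 = 263.222 g.
M(ZnO) = 65.38 + 16.00 = 81.38 g/mol.
M(CO) = 12.01 + 16.00 = 28.01 g/mol.
n(ZnO) = 263.222 g / 81.38 g/mol = 3.23448 mol.
From the equation the ZnO:CO mole ratio is 1:1, so n(CO) = 3.23448 × 1/1 = 3.23448 mol.
Mass of CO = 3.23448 mol × 28.01 g/mol = 90.5977 g.
Actual mass collected = 90.5977 g × 0.884 = 80.0883 g.

80.088 g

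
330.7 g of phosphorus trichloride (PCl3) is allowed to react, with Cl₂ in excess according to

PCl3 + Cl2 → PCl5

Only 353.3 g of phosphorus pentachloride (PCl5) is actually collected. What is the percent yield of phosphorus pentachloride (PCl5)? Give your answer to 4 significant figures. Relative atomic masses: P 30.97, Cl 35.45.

70.46 %

M(PCl3) = 30.97 + 3(35.45) = 137.32 g/mol.
M(PCl5) = 30.97 + 5(35.45) = 208.22 g/mol.
n(PCl3) = 330.70 g / 137.32 g/mol = 2.4082 mol.
From the equation the PCl3:PCl5 mole ratio is 1:1, so n(PCl5) = 2.4082 × 1/1 = 2.4082 mol.
Mass of PCl5 = 2.4082 mol × 208.22 g/mol = 501.44 g.
This is the theoretical yield. Percent yield = 353.3 g / 501.44 g × 100% = 70.456%.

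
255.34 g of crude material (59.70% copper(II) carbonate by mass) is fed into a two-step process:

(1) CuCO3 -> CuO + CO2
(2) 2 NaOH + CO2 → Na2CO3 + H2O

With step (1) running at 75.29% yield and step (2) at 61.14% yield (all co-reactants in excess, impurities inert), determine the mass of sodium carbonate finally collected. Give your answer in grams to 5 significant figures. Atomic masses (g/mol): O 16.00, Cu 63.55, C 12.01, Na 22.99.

60.193 g

Pure CuCO3 = 255.34 × 0.5970 = 152.438 g.
M(CuCO3) = 63.55 + 12.01 + 3(16.00) = 123.56 g/mol.
M(Na2CO3) = 2(22.99) + 12.01 + 3(16.00) = 105.99 g/mol.
n(CuCO3) = 152.438 / 123.56 = 1.23372 mol.
Step 1 (CuCO3:CO2 = 1:1): theoretical n(CO2) = 1.23372 mol; at 75.29% yield, n(CO2) = 0.928865 mol.
Step 2 (CO2:Na2CO3 = 1:1): theoretical n(Na2CO3) = 0.928865 mol, so theoretical mass = 0.928865 × 105.99 = 98.4504 g.
At 61.14% yield, actual mass of Na2CO3 = 98.4504 × 0.6114 = 60.1926 g.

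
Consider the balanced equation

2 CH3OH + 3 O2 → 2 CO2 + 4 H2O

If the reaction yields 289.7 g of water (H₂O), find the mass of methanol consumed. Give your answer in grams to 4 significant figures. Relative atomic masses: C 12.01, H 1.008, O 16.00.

M(H2O) = 2(1.008) + 16.00 = 18.016 g/mol.
M(CH3OH) = 12.01 + 4(1.008) + 16.00 = 32.042 g/mol.
n(H2O) = 289.70 g / 18.016 g/mol = 16.080 mol.
From the equation the H2O:CH3OH mole ratio is 4:2, so n(CH3OH) = 16.080 × 2/4 = 8.0401 mol.
Mass of CH3OH = 8.0401 mol × 32.042 g/mol = 257.62 g.

257.6 g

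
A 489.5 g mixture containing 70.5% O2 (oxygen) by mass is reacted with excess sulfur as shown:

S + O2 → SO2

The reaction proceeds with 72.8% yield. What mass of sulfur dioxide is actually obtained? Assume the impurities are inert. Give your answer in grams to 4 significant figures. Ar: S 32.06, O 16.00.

Pure O2 available = 489.5 g × 0.705 = 345.10 g.
M(O2) = 2(16.00) = 32.00 g/mol.
M(SO2) = 32.06 + 2(16.00) = 64.06 g/mol.
n(O2) = 345.10 g / 32.00 g/mol = 10.784 mol.
From the equation the O2:SO2 mole ratio is 1:1, so n(SO2) = 10.784 × 1/1 = 10.784 mol.
Mass of SO2 = 10.784 mol × 64.06 g/mol = 690.84 g.
Actual mass collected = 690.84 g × 0.728 = 502.93 g.

502.9 g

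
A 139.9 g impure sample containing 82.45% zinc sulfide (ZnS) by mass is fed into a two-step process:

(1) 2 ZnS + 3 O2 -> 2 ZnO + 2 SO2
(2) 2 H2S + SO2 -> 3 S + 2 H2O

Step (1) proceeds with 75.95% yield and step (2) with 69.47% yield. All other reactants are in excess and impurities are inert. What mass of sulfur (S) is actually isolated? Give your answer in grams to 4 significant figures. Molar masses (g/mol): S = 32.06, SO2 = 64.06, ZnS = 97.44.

Pure ZnS = 139.9 × 0.8245 = 115.35 g.
n(ZnS) = 115.35 / 97.44 = 1.1838 mol.
Step 1 (ZnS:SO2 = 2:2): theoretical n(SO2) = 1.1838 mol; at 75.95% yield, n(SO2) = 0.89908 mol.
Step 2 (SO2:S = 1:3): theoretical n(S) = 2.6972 mol, so theoretical mass = 2.6972 × 32.06 = 86.474 g.
At 69.47% yield, actual mass of S = 86.474 × 0.6947 = 60.073 g.

60.07 g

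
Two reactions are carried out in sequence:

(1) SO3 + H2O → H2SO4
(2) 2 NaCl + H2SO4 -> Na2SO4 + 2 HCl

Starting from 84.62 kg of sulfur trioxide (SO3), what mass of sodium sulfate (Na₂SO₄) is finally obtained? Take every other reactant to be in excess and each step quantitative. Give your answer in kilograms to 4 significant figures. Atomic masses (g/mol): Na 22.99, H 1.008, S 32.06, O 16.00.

M(SO3) = 32.06 + 3(16.00) = 80.06 g/mol.
M(Na2SO4) = 2(22.99) + 32.06 + 4(16.00) = 142.04 g/mol.
84.62 kg = 84620 g.
n(SO3) = 84620 / 80.06 = 1057.0 mol.
Step 1 gives a 1:1 ratio of SO3 to H2SO4, so n(H2SO4) = 1057.0 mol.
In step 2 the H2SO4:Na2SO4 ratio is 1:1, so n(Na2SO4) = 1057.0 mol.
Mass of Na2SO4 = 1057.0 × 142.04 = 150130 g = 150.1 kg.

150.1 kg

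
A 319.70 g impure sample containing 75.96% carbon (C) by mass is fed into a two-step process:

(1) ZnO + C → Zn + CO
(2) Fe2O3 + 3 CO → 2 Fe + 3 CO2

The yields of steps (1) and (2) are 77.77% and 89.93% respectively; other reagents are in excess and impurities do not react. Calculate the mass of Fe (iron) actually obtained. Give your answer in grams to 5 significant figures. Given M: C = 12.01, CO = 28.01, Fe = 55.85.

526.54 g

Pure C = 319.70 × 0.7596 = 242.844 g.
n(C) = 242.844 / 12.01 = 20.2202 mol.
Step 1 (C:CO = 1:1): theoretical n(CO) = 20.2202 mol; at 77.77% yield, n(CO) = 15.7252 mol.
Step 2 (CO:Fe = 3:2): theoretical n(Fe) = 10.4835 mol, so theoretical mass = 10.4835 × 55.85 = 585.502 g.
At 89.93% yield, actual mass of Fe = 585.502 × 0.8993 = 526.542 g.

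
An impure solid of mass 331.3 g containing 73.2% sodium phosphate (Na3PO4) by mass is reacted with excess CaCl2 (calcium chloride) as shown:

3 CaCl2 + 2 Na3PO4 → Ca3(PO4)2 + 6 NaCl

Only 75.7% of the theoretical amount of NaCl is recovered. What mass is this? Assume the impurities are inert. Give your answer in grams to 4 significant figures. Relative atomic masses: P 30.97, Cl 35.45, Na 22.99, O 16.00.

Pure Na3PO4 available = 331.3 g × 0.732 = 242.51 g.
M(Na3PO4) = 3(22.99) + 30.97 + 4(16.00) = 163.94 g/mol.
M(NaCl) = 22.99 + 35.45 = 58.44 g/mol.
n(Na3PO4) = 242.51 g / 163.94 g/mol = 1.4793 mol.
From the equation the Na3PO4:NaCl mole ratio is 2:6, so n(NaCl) = 1.4793 × 6/2 = 4.4378 mol.
Mass of NaCl = 4.4378 mol × 58.44 g/mol = 259.35 g.
Actual mass collected = 259.35 g × 0.757 = 196.32 g.

196.3 g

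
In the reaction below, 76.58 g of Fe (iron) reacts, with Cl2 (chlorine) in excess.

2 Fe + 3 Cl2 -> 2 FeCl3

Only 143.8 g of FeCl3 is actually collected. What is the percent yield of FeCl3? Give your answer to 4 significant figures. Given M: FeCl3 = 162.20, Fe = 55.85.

n(Fe) = 76.580 g / 55.85 g/mol = 1.3712 mol.
From the equation the Fe:FeCl3 mole ratio is 2:2, so n(FeCl3) = 1.3712 × 2/2 = 1.3712 mol.
Mass of FeCl3 = 1.3712 mol × 162.20 g/mol = 222.40 g.
This is the theoretical yield. Percent yield = 143.8 g / 222.40 g × 100% = 64.657%.

64.66 %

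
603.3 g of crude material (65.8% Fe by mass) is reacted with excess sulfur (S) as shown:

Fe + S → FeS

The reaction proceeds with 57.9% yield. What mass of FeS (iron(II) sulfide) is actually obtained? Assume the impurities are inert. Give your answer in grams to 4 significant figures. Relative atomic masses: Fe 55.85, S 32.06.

361.8 g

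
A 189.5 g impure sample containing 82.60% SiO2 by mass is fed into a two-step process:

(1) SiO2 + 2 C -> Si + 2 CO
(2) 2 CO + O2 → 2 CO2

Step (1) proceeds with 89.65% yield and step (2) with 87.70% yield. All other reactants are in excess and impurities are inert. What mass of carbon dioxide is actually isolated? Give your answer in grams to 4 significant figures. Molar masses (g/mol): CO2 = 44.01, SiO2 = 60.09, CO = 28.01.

180.3 g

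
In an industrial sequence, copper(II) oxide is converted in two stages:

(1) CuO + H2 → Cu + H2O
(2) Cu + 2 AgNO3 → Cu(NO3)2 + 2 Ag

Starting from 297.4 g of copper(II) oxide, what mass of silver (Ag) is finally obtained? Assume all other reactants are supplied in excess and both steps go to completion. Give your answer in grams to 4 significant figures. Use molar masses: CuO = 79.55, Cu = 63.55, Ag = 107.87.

806.6 g

n(CuO) = 297.40 / 79.55 = 3.7385 mol.
Step 1 gives a 1:1 ratio of CuO to Cu, so n(Cu) = 3.7385 mol.
In step 2 the Cu:Ag ratio is 1:2, so n(Ag) = 7.4771 mol.
Mass of Ag = 7.4771 × 107.87 = 806.55 g.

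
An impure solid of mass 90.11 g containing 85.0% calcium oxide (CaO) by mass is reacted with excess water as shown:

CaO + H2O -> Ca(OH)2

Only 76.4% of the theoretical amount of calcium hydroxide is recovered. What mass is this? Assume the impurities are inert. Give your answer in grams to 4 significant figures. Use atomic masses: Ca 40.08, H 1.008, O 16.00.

77.32 g

Pure CaO available = 90.11 g × 0.850 = 76.594 g.
M(CaO) = 40.08 + 16.00 = 56.08 g/mol.
M(Ca(OH)2) = 40.08 + 2(16.00) + 2(1.008) = 74.096 g/mol.
n(CaO) = 76.594 g / 56.08 g/mol = 1.3658 mol.
From the equation the CaO:Ca(OH)2 mole ratio is 1:1, so n(Ca(OH)2) = 1.3658 × 1/1 = 1.3658 mol.
Mass of Ca(OH)2 = 1.3658 mol × 74.096 g/mol = 101.20 g.
Actual mass collected = 101.20 g × 0.764 = 77.316 g.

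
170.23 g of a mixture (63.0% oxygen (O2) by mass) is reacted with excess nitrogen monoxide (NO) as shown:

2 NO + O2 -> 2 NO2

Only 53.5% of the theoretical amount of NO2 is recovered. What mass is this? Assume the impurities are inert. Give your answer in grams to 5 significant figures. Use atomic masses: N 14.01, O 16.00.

164.99 g

Pure O2 available = 170.23 g × 0.630 = 107.245 g.
M(O2) = 2(16.00) = 32.00 g/mol.
M(NO2) = 14.01 + 2(16.00) = 46.01 g/mol.
n(O2) = 107.245 g / 32.00 g/mol = 3.35140 mol.
From the equation the O2:NO2 mole ratio is 1:2, so n(NO2) = 3.35140 × 2/1 = 6.70281 mol.
Mass of NO2 = 6.70281 mol × 46.01 g/mol = 308.396 g.
Actual mass collected = 308.396 g × 0.535 = 164.992 g.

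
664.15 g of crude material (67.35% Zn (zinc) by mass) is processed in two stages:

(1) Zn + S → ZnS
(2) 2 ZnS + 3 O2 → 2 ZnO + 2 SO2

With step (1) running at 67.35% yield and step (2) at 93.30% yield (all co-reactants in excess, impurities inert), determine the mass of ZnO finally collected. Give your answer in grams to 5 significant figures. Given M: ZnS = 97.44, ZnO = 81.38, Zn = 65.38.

349.86 g

Pure Zn = 664.15 × 0.6735 = 447.305 g.
n(Zn) = 447.305 / 65.38 = 6.84162 mol.
Step 1 (Zn:ZnS = 1:1): theoretical n(ZnS) = 6.84162 mol; at 67.35% yield, n(ZnS) = 4.60783 mol.
Step 2 (ZnS:ZnO = 2:2): theoretical n(ZnO) = 4.60783 mol, so theoretical mass = 4.60783 × 81.38 = 374.985 g.
At 93.30% yield, actual mass of ZnO = 374.985 × 0.9330 = 349.861 g.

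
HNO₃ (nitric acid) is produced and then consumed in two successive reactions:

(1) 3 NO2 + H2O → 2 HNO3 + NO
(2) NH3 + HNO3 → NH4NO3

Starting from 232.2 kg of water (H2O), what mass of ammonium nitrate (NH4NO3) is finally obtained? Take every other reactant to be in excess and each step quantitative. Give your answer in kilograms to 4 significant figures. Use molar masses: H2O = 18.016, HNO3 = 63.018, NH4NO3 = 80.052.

232.2 kg = 232200 g.
n(H2O) = 232200 / 18.016 = 12889 mol.
Step 1 gives a 1:2 ratio of H2O to HNO3, so n(HNO3) = 25777 mol.
In step 2 the HNO3:NH4NO3 ratio is 1:1, so n(NH4NO3) = 25777 mol.
Mass of NH4NO3 = 25777 × 80.052 = 2.0635 × 10^6 g = 2064 kg.

2064 kg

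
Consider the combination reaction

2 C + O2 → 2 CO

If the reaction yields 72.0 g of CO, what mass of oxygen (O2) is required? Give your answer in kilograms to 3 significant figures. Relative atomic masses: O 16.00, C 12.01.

0.0411 kg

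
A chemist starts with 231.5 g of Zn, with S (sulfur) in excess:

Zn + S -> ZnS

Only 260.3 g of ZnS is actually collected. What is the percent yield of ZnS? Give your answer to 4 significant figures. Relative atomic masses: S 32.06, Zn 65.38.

M(Zn) = 65.38 g/mol.
M(ZnS) = 65.38 + 32.06 = 97.44 g/mol.
n(Zn) = 231.50 g / 65.38 g/mol = 3.5408 mol.
From the equation the Zn:ZnS mole ratio is 1:1, so n(ZnS) = 3.5408 × 1/1 = 3.5408 mol.
Mass of ZnS = 3.5408 mol × 97.44 g/mol = 345.02 g.
This is the theoretical yield. Percent yield = 260.3 g / 345.02 g × 100% = 75.445%.

75.45 %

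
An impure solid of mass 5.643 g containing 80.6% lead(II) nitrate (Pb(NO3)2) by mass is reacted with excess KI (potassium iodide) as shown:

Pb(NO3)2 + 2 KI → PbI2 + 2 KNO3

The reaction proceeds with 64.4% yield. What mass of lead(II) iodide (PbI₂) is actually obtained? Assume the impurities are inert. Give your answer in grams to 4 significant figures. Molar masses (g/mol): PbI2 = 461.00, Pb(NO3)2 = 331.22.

Pure Pb(NO3)2 available = 5.643 g × 0.806 = 4.5483 g.
n(Pb(NO3)2) = 4.5483 g / 331.22 g/mol = 0.013732 mol.
From the equation the Pb(NO3)2:PbI2 mole ratio is 1:1, so n(PbI2) = 0.013732 × 1/1 = 0.013732 mol.
Mass of PbI2 = 0.013732 mol × 461.00 g/mol = 6.3304 g.
Actual mass collected = 6.3304 g × 0.644 = 4.0768 g.

4.077 g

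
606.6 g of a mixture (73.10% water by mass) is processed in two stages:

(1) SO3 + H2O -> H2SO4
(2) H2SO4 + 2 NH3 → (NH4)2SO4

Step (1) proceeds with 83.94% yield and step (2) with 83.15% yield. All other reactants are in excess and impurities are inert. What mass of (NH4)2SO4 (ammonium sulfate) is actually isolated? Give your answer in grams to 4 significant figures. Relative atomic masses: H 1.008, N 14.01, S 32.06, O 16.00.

Pure H2O = 606.6 × 0.7310 = 443.42 g.
M(H2O) = 2(1.008) + 16.00 = 18.016 g/mol.
M((NH4)2SO4) = 2(14.01) + 8(1.008) + 32.06 + 4(16.00) = 132.144 g/mol.
n(H2O) = 443.42 / 18.016 = 24.613 mol.
Step 1 (H2O:H2SO4 = 1:1): theoretical n(H2SO4) = 24.613 mol; at 83.94% yield, n(H2SO4) = 20.660 mol.
Step 2 (H2SO4:(NH4)2SO4 = 1:1): theoretical n((NH4)2SO4) = 20.660 mol, so theoretical mass = 20.660 × 132.144 = 2730.1 g.
At 83.15% yield, actual mass of (NH4)2SO4 = 2730.1 × 0.8315 = 2270.1 g.

2270 g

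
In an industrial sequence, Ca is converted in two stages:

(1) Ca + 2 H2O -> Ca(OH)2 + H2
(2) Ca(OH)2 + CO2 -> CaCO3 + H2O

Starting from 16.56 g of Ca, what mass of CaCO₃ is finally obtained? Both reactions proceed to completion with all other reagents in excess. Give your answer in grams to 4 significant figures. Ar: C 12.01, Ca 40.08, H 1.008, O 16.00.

41.35 g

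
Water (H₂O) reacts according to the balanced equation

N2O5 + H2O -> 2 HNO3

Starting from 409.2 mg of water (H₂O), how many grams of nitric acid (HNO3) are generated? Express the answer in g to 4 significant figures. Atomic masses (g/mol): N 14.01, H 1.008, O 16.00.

2.863 g

M(H2O) = 2(1.008) + 16.00 = 18.016 g/mol.
M(HNO3) = 1.008 + 14.01 + 3(16.00) = 63.018 g/mol.
Convert: 409.2 mg = 0.40920 g.
n(H2O) = 0.40920 g / 18.016 g/mol = 0.022713 mol.
From the equation the H2O:HNO3 mole ratio is 1:2, so n(HNO3) = 0.022713 × 2/1 = 0.045426 mol.
Mass of HNO3 = 0.045426 mol × 63.018 g/mol = 2.8627 g.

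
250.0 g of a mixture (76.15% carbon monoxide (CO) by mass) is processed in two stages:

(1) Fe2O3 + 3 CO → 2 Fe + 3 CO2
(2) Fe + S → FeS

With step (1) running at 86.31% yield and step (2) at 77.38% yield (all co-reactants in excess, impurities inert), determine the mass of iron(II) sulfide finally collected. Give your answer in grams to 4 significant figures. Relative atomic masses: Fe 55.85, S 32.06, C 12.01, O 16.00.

266.0 g

Pure CO = 250.0 × 0.7615 = 190.38 g.
M(CO) = 12.01 + 16.00 = 28.01 g/mol.
M(FeS) = 55.85 + 32.06 = 87.91 g/mol.
n(CO) = 190.38 / 28.01 = 6.7967 mol.
Step 1 (CO:Fe = 3:2): theoretical n(Fe) = 4.5311 mol; at 86.31% yield, n(Fe) = 3.9108 mol.
Step 2 (Fe:FeS = 1:1): theoretical n(FeS) = 3.9108 mol, so theoretical mass = 3.9108 × 87.91 = 343.80 g.
At 77.38% yield, actual mass of FeS = 343.80 × 0.7738 = 266.03 g.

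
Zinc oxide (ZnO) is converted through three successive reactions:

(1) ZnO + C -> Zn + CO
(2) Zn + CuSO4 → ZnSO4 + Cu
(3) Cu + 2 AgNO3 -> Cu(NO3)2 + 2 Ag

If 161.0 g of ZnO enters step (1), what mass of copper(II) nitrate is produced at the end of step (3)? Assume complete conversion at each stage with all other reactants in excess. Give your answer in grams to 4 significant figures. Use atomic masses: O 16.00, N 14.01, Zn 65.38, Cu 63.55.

M(ZnO) = 65.38 + 16.00 = 81.38 g/mol.
M(Cu(NO3)2) = 63.55 + 2(14.01) + 6(16.00) = 187.57 g/mol.
n(ZnO) = 161.0 / 81.38 = 1.9784 mol.
Reaction (1): ZnO→Zn ratio 1:1 ⇒ n(Zn) = 1.9784 mol.
Reaction (2): Zn→Cu ratio 1:1 ⇒ n(Cu) = 1.9784 mol.
Reaction (3): Cu→Cu(NO3)2 ratio 1:1 ⇒ n(Cu(NO3)2) = 1.9784 mol.
Mass of Cu(NO3)2 = 1.9784 × 187.57 = 371.08 g.

371.1 g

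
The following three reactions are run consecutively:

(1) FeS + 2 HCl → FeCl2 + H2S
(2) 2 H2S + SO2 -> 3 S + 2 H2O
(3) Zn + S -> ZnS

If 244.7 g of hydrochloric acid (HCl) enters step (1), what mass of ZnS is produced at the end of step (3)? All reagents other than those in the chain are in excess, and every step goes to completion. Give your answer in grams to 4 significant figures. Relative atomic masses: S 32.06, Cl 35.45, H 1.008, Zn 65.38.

M(HCl) = 1.008 + 35.45 = 36.458 g/mol.
M(ZnS) = 65.38 + 32.06 = 97.44 g/mol.
n(HCl) = 244.7 / 36.458 = 6.7118 mol.
Reaction (1): HCl→H2S ratio 2:1 ⇒ n(H2S) = 3.3559 mol.
Reaction (2): H2S→S ratio 2:3 ⇒ n(S) = 5.0339 mol.
Reaction (3): S→ZnS ratio 1:1 ⇒ n(ZnS) = 5.0339 mol.
Mass of ZnS = 5.0339 × 97.44 = 490.50 g.

490.5 g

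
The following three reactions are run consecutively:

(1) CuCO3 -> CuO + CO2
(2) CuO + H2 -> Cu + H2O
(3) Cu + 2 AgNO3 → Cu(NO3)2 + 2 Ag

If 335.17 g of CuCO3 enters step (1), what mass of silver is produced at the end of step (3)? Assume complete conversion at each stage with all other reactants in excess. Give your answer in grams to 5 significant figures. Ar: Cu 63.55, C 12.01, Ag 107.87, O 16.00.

585.22 g

M(CuCO3) = 63.55 + 12.01 + 3(16.00) = 123.56 g/mol.
M(Ag) = 107.87 g/mol.
n(CuCO3) = 335.17 / 123.56 = 2.71261 mol.
Reaction (1): CuCO3→CuO ratio 1:1 ⇒ n(CuO) = 2.71261 mol.
Reaction (2): CuO→Cu ratio 1:1 ⇒ n(Cu) = 2.71261 mol.
Reaction (3): Cu→Ag ratio 1:2 ⇒ n(Ag) = 5.42522 mol.
Mass of Ag = 5.42522 × 107.87 = 585.218 g.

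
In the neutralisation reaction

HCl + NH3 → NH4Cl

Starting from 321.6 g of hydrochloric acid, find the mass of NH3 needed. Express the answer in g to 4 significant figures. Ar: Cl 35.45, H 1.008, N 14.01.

M(HCl) = 1.008 + 35.45 = 36.458 g/mol.
M(NH3) = 14.01 + 3(1.008) = 17.034 g/mol.
n(HCl) = 321.60 g / 36.458 g/mol = 8.8211 mol.
From the equation the HCl:NH3 mole ratio is 1:1, so n(NH3) = 8.8211 × 1/1 = 8.8211 mol.
Mass of NH3 = 8.8211 mol × 17.034 g/mol = 150.26 g.

150.3 g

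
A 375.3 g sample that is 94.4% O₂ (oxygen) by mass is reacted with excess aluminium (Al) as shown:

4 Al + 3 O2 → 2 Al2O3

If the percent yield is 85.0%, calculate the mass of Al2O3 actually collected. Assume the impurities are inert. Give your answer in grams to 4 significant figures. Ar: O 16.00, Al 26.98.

639.7 g

Pure O2 available = 375.3 g × 0.944 = 354.28 g.
M(O2) = 2(16.00) = 32.00 g/mol.
M(Al2O3) = 2(26.98) + 3(16.00) = 101.96 g/mol.
n(O2) = 354.28 g / 32.00 g/mol = 11.071 mol.
From the equation the O2:Al2O3 mole ratio is 3:2, so n(Al2O3) = 11.071 × 2/3 = 7.3809 mol.
Mass of Al2O3 = 7.3809 mol × 101.96 g/mol = 752.56 g.
Actual mass collected = 752.56 g × 0.850 = 639.67 g.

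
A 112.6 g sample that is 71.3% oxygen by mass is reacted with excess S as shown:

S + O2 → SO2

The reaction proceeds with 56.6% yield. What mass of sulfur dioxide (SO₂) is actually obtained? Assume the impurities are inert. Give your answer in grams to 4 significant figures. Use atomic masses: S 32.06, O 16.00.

Pure O2 available = 112.6 g × 0.713 = 80.284 g.
M(O2) = 2(16.00) = 32.00 g/mol.
M(SO2) = 32.06 + 2(16.00) = 64.06 g/mol.
n(O2) = 80.284 g / 32.00 g/mol = 2.5089 mol.
From the equation the O2:SO2 mole ratio is 1:1, so n(SO2) = 2.5089 × 1/1 = 2.5089 mol.
Mass of SO2 = 2.5089 mol × 64.06 g/mol = 160.72 g.
Actual mass collected = 160.72 g × 0.566 = 90.966 g.

90.97 g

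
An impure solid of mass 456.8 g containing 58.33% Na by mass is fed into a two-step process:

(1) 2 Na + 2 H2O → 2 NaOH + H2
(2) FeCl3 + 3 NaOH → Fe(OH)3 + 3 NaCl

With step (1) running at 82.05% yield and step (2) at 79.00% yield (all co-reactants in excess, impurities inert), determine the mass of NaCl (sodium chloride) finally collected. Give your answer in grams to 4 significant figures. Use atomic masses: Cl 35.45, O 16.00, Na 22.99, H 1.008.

439.0 g

Pure Na = 456.8 × 0.5833 = 266.45 g.
M(Na) = 22.99 g/mol.
M(NaCl) = 22.99 + 35.45 = 58.44 g/mol.
n(Na) = 266.45 / 22.99 = 11.590 mol.
Step 1 (Na:NaOH = 2:2): theoretical n(NaOH) = 11.590 mol; at 82.05% yield, n(NaOH) = 9.5095 mol.
Step 2 (NaOH:NaCl = 3:3): theoretical n(NaCl) = 9.5095 mol, so theoretical mass = 9.5095 × 58.44 = 555.74 g.
At 79.00% yield, actual mass of NaCl = 555.74 × 0.7900 = 439.03 g.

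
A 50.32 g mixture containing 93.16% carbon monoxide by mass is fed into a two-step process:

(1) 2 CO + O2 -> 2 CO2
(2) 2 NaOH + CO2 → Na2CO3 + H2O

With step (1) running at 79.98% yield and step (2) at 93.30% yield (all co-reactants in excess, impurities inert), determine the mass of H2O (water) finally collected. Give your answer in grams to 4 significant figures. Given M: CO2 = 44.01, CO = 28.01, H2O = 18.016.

22.50 g

Pure CO = 50.32 × 0.9316 = 46.878 g.
n(CO) = 46.878 / 28.01 = 1.6736 mol.
Step 1 (CO:CO2 = 2:2): theoretical n(CO2) = 1.6736 mol; at 79.98% yield, n(CO2) = 1.3386 mol.
Step 2 (CO2:H2O = 1:1): theoretical n(H2O) = 1.3386 mol, so theoretical mass = 1.3386 × 18.016 = 24.116 g.
At 93.30% yield, actual mass of H2O = 24.116 × 0.9330 = 22.500 g.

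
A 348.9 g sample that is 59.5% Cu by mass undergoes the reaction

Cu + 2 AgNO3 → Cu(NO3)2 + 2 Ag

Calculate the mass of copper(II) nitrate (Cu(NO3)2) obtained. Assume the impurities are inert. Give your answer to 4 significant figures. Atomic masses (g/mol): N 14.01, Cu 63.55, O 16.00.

Mass of pure Cu = 348.9 g × 0.595 = 207.60 g.
M(Cu) = 63.55 g/mol.
M(Cu(NO3)2) = 63.55 + 2(14.01) + 6(16.00) = 187.57 g/mol.
n(Cu) = 207.60 g / 63.55 g/mol = 3.2666 mol.
From the equation the Cu:Cu(NO3)2 mole ratio is 1:1, so n(Cu(NO3)2) = 3.2666 × 1/1 = 3.2666 mol.
Mass of Cu(NO3)2 = 3.2666 mol × 187.57 g/mol = 612.73 g.

612.7 g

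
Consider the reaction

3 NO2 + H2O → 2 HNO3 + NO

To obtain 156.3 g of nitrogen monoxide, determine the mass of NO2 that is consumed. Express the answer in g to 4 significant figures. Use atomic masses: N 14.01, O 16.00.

718.9 g

M(NO) = 14.01 + 16.00 = 30.01 g/mol.
M(NO2) = 14.01 + 2(16.00) = 46.01 g/mol.
n(NO) = 156.30 g / 30.01 g/mol = 5.2083 mol.
From the equation the NO:NO2 mole ratio is 1:3, so n(NO2) = 5.2083 × 3/1 = 15.625 mol.
Mass of NO2 = 15.625 mol × 46.01 g/mol = 718.90 g.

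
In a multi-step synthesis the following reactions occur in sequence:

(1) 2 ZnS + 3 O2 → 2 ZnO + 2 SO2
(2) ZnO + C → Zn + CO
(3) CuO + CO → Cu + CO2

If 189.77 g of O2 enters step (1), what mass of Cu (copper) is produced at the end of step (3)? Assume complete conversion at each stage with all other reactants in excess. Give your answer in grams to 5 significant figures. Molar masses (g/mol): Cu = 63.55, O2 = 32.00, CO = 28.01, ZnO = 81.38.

251.25 g

n(O2) = 189.77 / 32.00 = 5.93031 mol.
Reaction (1): O2→ZnO ratio 3:2 ⇒ n(ZnO) = 3.95354 mol.
Reaction (2): ZnO→CO ratio 1:1 ⇒ n(CO) = 3.95354 mol.
Reaction (3): CO→Cu ratio 1:1 ⇒ n(Cu) = 3.95354 mol.
Mass of Cu = 3.95354 × 63.55 = 251.248 g.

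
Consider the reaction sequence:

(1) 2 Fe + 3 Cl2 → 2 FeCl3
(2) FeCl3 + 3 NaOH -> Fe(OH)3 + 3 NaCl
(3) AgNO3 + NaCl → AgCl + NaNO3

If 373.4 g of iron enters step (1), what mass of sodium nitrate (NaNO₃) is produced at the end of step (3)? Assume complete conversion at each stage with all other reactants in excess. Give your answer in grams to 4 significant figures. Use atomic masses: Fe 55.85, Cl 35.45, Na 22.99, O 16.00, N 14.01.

1705 g

M(Fe) = 55.85 g/mol.
M(NaNO3) = 22.99 + 14.01 + 3(16.00) = 85.00 g/mol.
n(Fe) = 373.4 / 55.85 = 6.6858 mol.
Reaction (1): Fe→FeCl3 ratio 2:2 ⇒ n(FeCl3) = 6.6858 mol.
Reaction (2): FeCl3→NaCl ratio 1:3 ⇒ n(NaCl) = 20.057 mol.
Reaction (3): NaCl→NaNO3 ratio 1:1 ⇒ n(NaNO3) = 20.057 mol.
Mass of NaNO3 = 20.057 × 85.00 = 1704.9 g.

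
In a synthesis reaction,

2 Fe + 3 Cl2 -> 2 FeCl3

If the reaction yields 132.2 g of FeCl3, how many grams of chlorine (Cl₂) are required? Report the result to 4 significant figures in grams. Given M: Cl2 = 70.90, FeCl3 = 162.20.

n(FeCl3) = 132.20 g / 162.20 g/mol = 0.81504 mol.
From the equation the FeCl3:Cl2 mole ratio is 2:3, so n(Cl2) = 0.81504 × 3/2 = 1.2226 mol.
Mass of Cl2 = 1.2226 mol × 70.90 g/mol = 86.680 g.

86.68 g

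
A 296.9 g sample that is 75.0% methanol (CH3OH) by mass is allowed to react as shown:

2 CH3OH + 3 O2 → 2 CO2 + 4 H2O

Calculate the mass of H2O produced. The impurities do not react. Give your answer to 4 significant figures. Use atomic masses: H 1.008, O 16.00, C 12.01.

250.4 g

Mass of pure CH3OH = 296.9 g × 0.750 = 222.68 g.
M(CH3OH) = 12.01 + 4(1.008) + 16.00 = 32.042 g/mol.
M(H2O) = 2(1.008) + 16.00 = 18.016 g/mol.
n(CH3OH) = 222.68 g / 32.042 g/mol = 6.9495 mol.
From the equation the CH3OH:H2O mole ratio is 2:4, so n(H2O) = 6.9495 × 4/2 = 13.899 mol.
Mass of H2O = 13.899 mol × 18.016 g/mol = 250.40 g.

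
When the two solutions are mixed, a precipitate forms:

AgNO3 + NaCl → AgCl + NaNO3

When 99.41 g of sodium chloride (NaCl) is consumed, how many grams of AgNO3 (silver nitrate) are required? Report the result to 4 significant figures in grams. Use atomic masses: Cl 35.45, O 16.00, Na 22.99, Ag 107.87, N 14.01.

M(NaCl) = 22.99 + 35.45 = 58.44 g/mol.
M(AgNO3) = 107.87 + 14.01 + 3(16.00) = 169.88 g/mol.
n(NaCl) = 99.410 g / 58.44 g/mol = 1.7011 mol.
From the equation the NaCl:AgNO3 mole ratio is 1:1, so n(AgNO3) = 1.7011 × 1/1 = 1.7011 mol.
Mass of AgNO3 = 1.7011 mol × 169.88 g/mol = 288.98 g.

289.0 g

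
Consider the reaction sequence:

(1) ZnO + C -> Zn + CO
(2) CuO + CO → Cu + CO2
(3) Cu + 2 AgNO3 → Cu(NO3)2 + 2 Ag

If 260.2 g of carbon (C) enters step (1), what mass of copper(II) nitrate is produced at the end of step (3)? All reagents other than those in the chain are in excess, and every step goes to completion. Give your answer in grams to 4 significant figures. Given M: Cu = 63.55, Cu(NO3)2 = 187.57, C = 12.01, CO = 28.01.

n(C) = 260.2 / 12.01 = 21.665 mol.
Reaction (1): C→CO ratio 1:1 ⇒ n(CO) = 21.665 mol.
Reaction (2): CO→Cu ratio 1:1 ⇒ n(Cu) = 21.665 mol.
Reaction (3): Cu→Cu(NO3)2 ratio 1:1 ⇒ n(Cu(NO3)2) = 21.665 mol.
Mass of Cu(NO3)2 = 21.665 × 187.57 = 4063.8 g.

4064 g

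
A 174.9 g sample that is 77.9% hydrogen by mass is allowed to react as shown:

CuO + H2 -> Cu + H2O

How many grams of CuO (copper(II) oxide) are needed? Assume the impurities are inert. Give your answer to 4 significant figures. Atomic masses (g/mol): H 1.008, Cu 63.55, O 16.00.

Mass of pure H2 = 174.9 g × 0.779 = 136.25 g.
M(H2) = 2(1.008) = 2.016 g/mol.
M(CuO) = 63.55 + 16.00 = 79.55 g/mol.
n(H2) = 136.25 g / 2.016 g/mol = 67.583 mol.
From the equation the H2:CuO mole ratio is 1:1, so n(CuO) = 67.583 × 1/1 = 67.583 mol.
Mass of CuO = 67.583 mol × 79.55 g/mol = 5376.2 g.

5376 g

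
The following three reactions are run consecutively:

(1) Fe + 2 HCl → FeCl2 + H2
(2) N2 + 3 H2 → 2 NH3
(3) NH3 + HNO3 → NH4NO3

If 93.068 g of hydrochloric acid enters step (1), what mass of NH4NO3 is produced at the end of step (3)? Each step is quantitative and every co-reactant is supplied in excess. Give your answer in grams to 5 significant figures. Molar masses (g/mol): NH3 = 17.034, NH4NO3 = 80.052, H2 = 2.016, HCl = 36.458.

n(HCl) = 93.068 / 36.458 = 2.55275 mol.
Reaction (1): HCl→H2 ratio 2:1 ⇒ n(H2) = 1.27637 mol.
Reaction (2): H2→NH3 ratio 3:2 ⇒ n(NH3) = 0.850915 mol.
Reaction (3): NH3→NH4NO3 ratio 1:1 ⇒ n(NH4NO3) = 0.850915 mol.
Mass of NH4NO3 = 0.850915 × 80.052 = 68.1175 g.

68.117 g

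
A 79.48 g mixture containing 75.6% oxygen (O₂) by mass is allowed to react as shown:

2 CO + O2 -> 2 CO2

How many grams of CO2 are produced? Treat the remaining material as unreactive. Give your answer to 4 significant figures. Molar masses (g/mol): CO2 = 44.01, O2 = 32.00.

165.3 g

Mass of pure O2 = 79.48 g × 0.756 = 60.087 g.
n(O2) = 60.087 g / 32.00 g/mol = 1.8777 mol.
From the equation the O2:CO2 mole ratio is 1:2, so n(CO2) = 1.8777 × 2/1 = 3.7554 mol.
Mass of CO2 = 3.7554 mol × 44.01 g/mol = 165.28 g.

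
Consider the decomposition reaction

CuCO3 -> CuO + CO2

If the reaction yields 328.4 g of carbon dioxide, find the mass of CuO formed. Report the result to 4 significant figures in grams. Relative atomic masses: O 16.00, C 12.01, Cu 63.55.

M(CO2) = 12.01 + 2(16.00) = 44.01 g/mol.
M(CuO) = 63.55 + 16.00 = 79.55 g/mol.
n(CO2) = 328.40 g / 44.01 g/mol = 7.4619 mol.
From the equation the CO2:CuO mole ratio is 1:1, so n(CuO) = 7.4619 × 1/1 = 7.4619 mol.
Mass of CuO = 7.4619 mol × 79.55 g/mol = 593.60 g.

593.6 g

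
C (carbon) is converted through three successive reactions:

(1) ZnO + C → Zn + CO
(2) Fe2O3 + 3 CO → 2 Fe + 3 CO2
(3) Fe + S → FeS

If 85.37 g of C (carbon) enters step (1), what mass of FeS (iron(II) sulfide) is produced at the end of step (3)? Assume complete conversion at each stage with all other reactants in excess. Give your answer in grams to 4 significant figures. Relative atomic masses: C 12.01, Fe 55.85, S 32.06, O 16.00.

M(C) = 12.01 g/mol.
M(FeS) = 55.85 + 32.06 = 87.91 g/mol.
n(C) = 85.37 / 12.01 = 7.1082 mol.
Reaction (1): C→CO ratio 1:1 ⇒ n(CO) = 7.1082 mol.
Reaction (2): CO→Fe ratio 3:2 ⇒ n(Fe) = 4.7388 mol.
Reaction (3): Fe→FeS ratio 1:1 ⇒ n(FeS) = 4.7388 mol.
Mass of FeS = 4.7388 × 87.91 = 416.59 g.

416.6 g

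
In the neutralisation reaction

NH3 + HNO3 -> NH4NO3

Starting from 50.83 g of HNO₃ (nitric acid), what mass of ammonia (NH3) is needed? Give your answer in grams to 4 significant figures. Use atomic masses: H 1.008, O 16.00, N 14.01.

13.74 g

M(HNO3) = 1.008 + 14.01 + 3(16.00) = 63.018 g/mol.
M(NH3) = 14.01 + 3(1.008) = 17.034 g/mol.
n(HNO3) = 50.830 g / 63.018 g/mol = 0.80659 mol.
From the equation the HNO3:NH3 mole ratio is 1:1, so n(NH3) = 0.80659 × 1/1 = 0.80659 mol.
Mass of NH3 = 0.80659 mol × 17.034 g/mol = 13.740 g.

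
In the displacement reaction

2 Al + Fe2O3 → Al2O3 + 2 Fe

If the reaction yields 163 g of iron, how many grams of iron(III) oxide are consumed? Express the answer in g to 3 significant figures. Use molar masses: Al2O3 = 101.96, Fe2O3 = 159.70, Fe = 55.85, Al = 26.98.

n(Fe) = 163.0 g / 55.85 g/mol = 2.919 mol.
From the equation the Fe:Fe2O3 mole ratio is 2:1, so n(Fe2O3) = 2.919 × 1/2 = 1.459 mol.
Mass of Fe2O3 = 1.459 mol × 159.70 g/mol = 233.0 g.

233 g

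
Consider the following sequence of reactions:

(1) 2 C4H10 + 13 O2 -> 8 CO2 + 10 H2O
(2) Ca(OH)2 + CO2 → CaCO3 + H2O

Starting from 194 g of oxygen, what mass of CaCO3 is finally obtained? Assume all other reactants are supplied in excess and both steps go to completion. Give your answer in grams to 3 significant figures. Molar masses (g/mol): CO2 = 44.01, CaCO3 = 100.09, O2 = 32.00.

n(O2) = 194.0 / 32.00 = 6.062 mol.
Step 1 gives a 13:8 ratio of O2 to CO2, so n(CO2) = 3.731 mol.
In step 2 the CO2:CaCO3 ratio is 1:1, so n(CaCO3) = 3.731 mol.
Mass of CaCO3 = 3.731 × 100.09 = 373.4 g.

373 g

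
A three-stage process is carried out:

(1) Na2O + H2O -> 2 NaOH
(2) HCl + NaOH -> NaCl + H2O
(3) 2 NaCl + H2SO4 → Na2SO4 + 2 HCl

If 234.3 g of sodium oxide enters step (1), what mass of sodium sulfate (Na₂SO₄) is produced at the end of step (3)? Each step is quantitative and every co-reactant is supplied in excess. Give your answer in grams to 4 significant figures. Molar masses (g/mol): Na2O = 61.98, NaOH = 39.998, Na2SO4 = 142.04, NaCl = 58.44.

536.9 g

n(Na2O) = 234.3 / 61.98 = 3.7803 mol.
Reaction (1): Na2O→NaOH ratio 1:2 ⇒ n(NaOH) = 7.5605 mol.
Reaction (2): NaOH→NaCl ratio 1:1 ⇒ n(NaCl) = 7.5605 mol.
Reaction (3): NaCl→Na2SO4 ratio 2:1 ⇒ n(Na2SO4) = 3.7803 mol.
Mass of Na2SO4 = 3.7803 × 142.04 = 536.95 g.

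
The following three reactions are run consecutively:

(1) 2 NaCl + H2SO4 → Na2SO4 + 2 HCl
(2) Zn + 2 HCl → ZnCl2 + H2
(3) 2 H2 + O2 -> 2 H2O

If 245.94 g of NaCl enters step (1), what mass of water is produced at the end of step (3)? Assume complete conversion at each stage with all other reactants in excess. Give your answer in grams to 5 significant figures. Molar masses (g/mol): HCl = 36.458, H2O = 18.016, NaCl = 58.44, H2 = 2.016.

37.909 g

n(NaCl) = 245.94 / 58.44 = 4.20842 mol.
Reaction (1): NaCl→HCl ratio 2:2 ⇒ n(HCl) = 4.20842 mol.
Reaction (2): HCl→H2 ratio 2:1 ⇒ n(H2) = 2.10421 mol.
Reaction (3): H2→H2O ratio 2:2 ⇒ n(H2O) = 2.10421 mol.
Mass of H2O = 2.10421 × 18.016 = 37.9094 g.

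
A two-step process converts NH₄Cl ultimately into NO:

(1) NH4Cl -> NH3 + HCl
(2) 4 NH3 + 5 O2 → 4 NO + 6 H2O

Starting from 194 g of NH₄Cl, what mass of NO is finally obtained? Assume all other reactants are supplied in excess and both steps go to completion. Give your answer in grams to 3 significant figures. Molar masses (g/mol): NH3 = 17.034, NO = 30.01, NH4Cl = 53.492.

n(NH4Cl) = 194.0 / 53.492 = 3.627 mol.
Step 1 gives a 1:1 ratio of NH4Cl to NH3, so n(NH3) = 3.627 mol.
In step 2 the NH3:NO ratio is 4:4, so n(NO) = 3.627 mol.
Mass of NO = 3.627 × 30.01 = 108.8 g.

109 g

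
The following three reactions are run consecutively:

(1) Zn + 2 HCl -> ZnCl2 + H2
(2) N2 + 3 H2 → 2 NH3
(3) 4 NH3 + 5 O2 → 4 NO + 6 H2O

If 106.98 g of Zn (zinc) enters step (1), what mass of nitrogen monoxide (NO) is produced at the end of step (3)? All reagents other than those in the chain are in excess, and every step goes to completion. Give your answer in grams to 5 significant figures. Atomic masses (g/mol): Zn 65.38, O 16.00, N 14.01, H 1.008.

32.737 g

M(Zn) = 65.38 g/mol.
M(NO) = 14.01 + 16.00 = 30.01 g/mol.
n(Zn) = 106.98 / 65.38 = 1.63628 mol.
Reaction (1): Zn→H2 ratio 1:1 ⇒ n(H2) = 1.63628 mol.
Reaction (2): H2→NH3 ratio 3:2 ⇒ n(NH3) = 1.09085 mol.
Reaction (3): NH3→NO ratio 4:4 ⇒ n(NO) = 1.09085 mol.
Mass of NO = 1.09085 × 30.01 = 32.7365 g.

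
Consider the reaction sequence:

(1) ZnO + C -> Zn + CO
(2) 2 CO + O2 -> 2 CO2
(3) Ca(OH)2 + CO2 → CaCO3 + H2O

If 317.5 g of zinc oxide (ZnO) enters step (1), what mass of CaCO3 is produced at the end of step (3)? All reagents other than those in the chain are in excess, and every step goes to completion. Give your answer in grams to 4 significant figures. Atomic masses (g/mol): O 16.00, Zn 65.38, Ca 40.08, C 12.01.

390.5 g

M(ZnO) = 65.38 + 16.00 = 81.38 g/mol.
M(CaCO3) = 40.08 + 12.01 + 3(16.00) = 100.09 g/mol.
n(ZnO) = 317.5 / 81.38 = 3.9014 mol.
Reaction (1): ZnO→CO ratio 1:1 ⇒ n(CO) = 3.9014 mol.
Reaction (2): CO→CO2 ratio 2:2 ⇒ n(CO2) = 3.9014 mol.
Reaction (3): CO2→CaCO3 ratio 1:1 ⇒ n(CaCO3) = 3.9014 mol.
Mass of CaCO3 = 3.9014 × 100.09 = 390.50 g.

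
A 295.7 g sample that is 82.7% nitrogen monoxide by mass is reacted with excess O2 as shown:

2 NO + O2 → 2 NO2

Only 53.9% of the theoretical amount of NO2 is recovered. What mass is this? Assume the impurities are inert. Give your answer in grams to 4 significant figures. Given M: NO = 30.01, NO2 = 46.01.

202.1 g

Pure NO available = 295.7 g × 0.827 = 244.54 g.
n(NO) = 244.54 g / 30.01 g/mol = 8.1487 mol.
From the equation the NO:NO2 mole ratio is 2:2, so n(NO2) = 8.1487 × 2/2 = 8.1487 mol.
Mass of NO2 = 8.1487 mol × 46.01 g/mol = 374.92 g.
Actual mass collected = 374.92 g × 0.539 = 202.08 g.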